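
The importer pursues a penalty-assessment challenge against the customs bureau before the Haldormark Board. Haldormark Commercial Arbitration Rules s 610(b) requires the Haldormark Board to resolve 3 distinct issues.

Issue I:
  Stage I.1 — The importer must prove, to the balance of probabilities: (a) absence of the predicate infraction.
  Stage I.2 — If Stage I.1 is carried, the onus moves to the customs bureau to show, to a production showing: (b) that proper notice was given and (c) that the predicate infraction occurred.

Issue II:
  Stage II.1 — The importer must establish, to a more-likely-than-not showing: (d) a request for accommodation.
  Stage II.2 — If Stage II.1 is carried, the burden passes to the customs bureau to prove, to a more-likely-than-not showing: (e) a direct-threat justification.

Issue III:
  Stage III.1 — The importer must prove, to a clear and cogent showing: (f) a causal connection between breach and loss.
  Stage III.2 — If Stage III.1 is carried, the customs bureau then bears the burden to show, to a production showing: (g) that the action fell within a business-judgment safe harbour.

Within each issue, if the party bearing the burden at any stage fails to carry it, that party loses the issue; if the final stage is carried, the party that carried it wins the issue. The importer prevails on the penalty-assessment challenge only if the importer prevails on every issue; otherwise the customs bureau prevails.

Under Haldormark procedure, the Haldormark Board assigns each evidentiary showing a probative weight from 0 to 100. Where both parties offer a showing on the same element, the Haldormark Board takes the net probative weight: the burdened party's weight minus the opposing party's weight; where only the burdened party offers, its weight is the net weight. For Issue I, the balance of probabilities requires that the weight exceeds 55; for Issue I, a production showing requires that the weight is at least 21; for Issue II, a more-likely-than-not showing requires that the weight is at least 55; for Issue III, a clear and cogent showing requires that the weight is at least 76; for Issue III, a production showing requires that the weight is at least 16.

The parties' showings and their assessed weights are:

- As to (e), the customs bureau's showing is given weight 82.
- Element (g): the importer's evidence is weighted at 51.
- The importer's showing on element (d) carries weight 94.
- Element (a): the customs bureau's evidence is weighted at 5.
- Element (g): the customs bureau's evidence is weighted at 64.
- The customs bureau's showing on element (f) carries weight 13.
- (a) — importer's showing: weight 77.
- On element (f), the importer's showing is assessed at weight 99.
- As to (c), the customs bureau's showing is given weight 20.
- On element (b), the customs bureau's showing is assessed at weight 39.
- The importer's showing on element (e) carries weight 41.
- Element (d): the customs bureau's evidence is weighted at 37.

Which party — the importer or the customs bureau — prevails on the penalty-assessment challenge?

— Issue I —
Stage I.1 (importer, the balance of probabilities, weight exceeds 55): (a) net 77−5=72 > 55 — meets.
  Stage I.1 carried; the burden shifts to the customs bureau.
Stage I.2 (customs bureau, a production showing, weight is at least 21): (b) 39 ≥ 21 — meets; (c) 20 < 21 — fails.
  Stage I.2 not carried; the customs bureau fails its burden.
The importer prevails on this issue.
— Issue II —
Stage II.1 (importer, a more-likely-than-not showing, weight is at least 55): (d) net 94−37=57 ≥ 55 — meets.
  Stage II.1 is satisfied; the onus moves to the customs bureau.
Stage II.2 (customs bureau, a more-likely-than-not showing, weight is at least 55): (e) net 82−41=41 < 55 — fails.
  Not every element is met, so the customs bureau fails to carry Stage II.2.
So the importer prevails on this issue.
— Issue III —
Stage III.1 — burden on importer; standard: a clear and cogent showing (weight is at least 76).
    (f): 99 − 13 = 86 ≥ 76 [met]
  Stage III.1 carried; the burden shifts to the customs bureau.
Stage III.2 — burden on customs bureau; standard: a production showing (weight is at least 16).
    (g): 64 − 51 = 13 < 16 [not met]
  The customs bureau does not carry Stage III.2.
The importer prevails on this issue.
Per-issue: Issue I → importer; Issue II → importer; Issue III → importer. The importer must prevail on every issue; overall, the importer prevails.

importer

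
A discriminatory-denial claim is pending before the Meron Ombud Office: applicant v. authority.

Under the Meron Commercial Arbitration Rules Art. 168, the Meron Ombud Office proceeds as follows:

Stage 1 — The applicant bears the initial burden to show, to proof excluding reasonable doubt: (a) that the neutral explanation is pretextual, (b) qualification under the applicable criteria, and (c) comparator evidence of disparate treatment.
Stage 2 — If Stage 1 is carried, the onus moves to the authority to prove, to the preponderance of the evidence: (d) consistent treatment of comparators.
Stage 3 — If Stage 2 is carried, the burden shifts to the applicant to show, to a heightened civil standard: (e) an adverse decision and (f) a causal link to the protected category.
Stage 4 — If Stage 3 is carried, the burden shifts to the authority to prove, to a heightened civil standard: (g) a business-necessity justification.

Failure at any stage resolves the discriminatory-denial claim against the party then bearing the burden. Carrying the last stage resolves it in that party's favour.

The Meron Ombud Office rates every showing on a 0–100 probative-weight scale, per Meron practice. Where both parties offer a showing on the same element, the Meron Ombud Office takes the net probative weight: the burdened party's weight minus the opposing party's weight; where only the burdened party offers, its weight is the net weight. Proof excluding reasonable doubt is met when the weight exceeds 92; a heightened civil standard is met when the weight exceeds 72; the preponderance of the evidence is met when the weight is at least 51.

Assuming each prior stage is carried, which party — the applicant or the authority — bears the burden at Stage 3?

Stage 3's rule assigns the burden to the applicant (to a heightened civil standard).

applicant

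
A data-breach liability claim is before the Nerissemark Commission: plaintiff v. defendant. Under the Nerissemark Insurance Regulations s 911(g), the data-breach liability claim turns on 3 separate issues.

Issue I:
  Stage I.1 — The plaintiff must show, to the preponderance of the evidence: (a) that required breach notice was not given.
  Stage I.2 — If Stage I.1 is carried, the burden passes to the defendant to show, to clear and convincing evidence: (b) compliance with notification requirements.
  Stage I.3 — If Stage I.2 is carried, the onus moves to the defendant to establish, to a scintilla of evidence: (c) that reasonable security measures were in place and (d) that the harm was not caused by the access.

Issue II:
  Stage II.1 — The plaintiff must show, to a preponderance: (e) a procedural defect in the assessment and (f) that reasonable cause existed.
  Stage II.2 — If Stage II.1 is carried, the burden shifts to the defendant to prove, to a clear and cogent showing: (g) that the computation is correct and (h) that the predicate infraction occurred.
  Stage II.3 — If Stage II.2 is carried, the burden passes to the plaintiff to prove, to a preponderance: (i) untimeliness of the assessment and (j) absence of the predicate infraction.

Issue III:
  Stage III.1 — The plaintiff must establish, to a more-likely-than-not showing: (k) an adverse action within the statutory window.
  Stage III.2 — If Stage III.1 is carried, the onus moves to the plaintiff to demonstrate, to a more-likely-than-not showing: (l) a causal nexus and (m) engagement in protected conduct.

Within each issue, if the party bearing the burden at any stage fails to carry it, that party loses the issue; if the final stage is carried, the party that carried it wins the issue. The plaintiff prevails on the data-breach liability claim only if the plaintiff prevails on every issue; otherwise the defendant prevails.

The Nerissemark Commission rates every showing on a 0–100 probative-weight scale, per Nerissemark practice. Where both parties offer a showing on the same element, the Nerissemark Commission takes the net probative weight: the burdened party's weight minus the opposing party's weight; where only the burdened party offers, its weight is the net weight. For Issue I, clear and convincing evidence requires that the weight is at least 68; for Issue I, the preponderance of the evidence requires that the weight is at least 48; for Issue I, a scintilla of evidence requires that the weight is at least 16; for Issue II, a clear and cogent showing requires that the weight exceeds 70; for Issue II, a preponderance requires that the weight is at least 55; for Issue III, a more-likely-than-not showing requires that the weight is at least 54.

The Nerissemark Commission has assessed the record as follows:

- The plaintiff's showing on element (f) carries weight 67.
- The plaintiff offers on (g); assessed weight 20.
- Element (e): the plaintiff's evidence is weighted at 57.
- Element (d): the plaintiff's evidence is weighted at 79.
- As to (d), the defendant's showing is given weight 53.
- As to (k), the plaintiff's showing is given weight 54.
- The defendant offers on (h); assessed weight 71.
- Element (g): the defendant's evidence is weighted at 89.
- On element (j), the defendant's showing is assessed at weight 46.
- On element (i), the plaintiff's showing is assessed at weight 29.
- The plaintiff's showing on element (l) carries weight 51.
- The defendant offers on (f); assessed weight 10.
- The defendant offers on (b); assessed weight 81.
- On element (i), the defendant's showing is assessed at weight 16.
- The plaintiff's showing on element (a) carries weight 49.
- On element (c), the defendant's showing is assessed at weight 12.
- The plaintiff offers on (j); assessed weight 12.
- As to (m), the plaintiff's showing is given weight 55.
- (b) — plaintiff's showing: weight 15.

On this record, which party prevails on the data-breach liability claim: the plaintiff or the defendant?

— Issue I —
Stage I.1 (plaintiff, the preponderance of the evidence, weight is at least 48): (a) 49 ≥ 48 — meets.
  The plaintiff carries Stage I.1; the defendant now bears the burden.
Stage I.2 (defendant, clear and convincing evidence, weight is at least 68): (b) net 81−15=66 < 68 — fails.
  Not every element is met, so the defendant fails to carry Stage I.2.
So the plaintiff prevails on this issue.
— Issue II —
Stage II.1 — burden on plaintiff; standard: a preponderance (weight is at least 55).
    (e): 57 ≥ 55 [met]
    (f): 67 − 10 = 57 ≥ 55 [met]
  Stage II.1 is satisfied; the onus moves to the defendant.
Stage II.2 — burden on defendant; standard: a clear and cogent showing (weight exceeds 70).
    (g): 89 − 20 = 69 ≤ 70 [not met]
    (h): 71 > 70 [met]
  The defendant does not carry Stage II.2.
The plaintiff prevails on this issue.
— Issue III —
Stage III.1 (plaintiff, a more-likely-than-not showing, weight is at least 54): (k) 54 ≥ 54 — meets.
  Stage III.1 is satisfied; the plaintiff continues to bear the burden.
Stage III.2 (plaintiff, a more-likely-than-not showing, weight is at least 54): (l) 51 < 54 — fails; (m) 55 ≥ 54 — meets.
  Not every element is met, so the plaintiff fails to carry Stage III.2.
The defendant prevails on this issue.
Per-issue: Issue I → plaintiff; Issue II → plaintiff; Issue III → defendant. The plaintiff must prevail on every issue; overall, the defendant prevails.

defendant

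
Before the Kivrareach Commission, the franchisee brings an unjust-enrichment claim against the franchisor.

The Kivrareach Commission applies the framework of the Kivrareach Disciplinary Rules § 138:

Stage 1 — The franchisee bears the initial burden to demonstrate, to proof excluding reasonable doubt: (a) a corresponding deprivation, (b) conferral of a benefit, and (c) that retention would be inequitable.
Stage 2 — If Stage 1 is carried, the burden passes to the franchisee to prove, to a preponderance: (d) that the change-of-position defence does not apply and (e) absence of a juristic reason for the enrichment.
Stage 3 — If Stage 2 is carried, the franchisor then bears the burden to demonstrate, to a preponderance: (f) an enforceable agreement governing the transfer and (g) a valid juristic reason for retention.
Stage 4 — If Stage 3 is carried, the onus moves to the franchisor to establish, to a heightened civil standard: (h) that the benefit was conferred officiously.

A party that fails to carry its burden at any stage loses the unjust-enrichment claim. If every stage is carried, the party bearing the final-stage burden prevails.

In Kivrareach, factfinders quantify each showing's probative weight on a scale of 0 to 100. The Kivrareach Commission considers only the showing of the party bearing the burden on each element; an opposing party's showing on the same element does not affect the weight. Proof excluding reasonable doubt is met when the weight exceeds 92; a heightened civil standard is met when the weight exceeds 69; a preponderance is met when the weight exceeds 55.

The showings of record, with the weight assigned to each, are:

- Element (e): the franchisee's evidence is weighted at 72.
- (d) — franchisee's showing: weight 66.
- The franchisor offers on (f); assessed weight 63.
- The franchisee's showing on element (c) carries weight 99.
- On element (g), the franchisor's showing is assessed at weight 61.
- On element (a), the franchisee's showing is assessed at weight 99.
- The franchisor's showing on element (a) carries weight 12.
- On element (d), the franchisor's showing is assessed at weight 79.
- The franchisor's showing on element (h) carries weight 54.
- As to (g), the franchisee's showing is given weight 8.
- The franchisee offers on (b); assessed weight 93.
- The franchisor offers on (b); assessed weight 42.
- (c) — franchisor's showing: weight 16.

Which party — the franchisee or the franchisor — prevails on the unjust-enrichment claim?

At Stage 1 the franchisee must meet proof excluding reasonable doubt (weight exceeds 92): on (a) the weight is 99 (the franchisor's 12 is given no effect), > 92, so (a) meets the standard; on (b) the weight is 93 (the franchisor's 42 is given no effect), which does exceed 92, so (b) meets the standard; on (c) the weight is 99 (the franchisor's 16 is given no effect), which does exceed 92, so (c) meets the standard.
  Stage 1 carried; the burden remains with the franchisee.
At Stage 2 the franchisee must meet a preponderance (weight exceeds 55): on (d) the weight is 66 (the franchisor's 79 is given no effect), which does exceed 55, so (d) meets the standard; on (e) the weight is 72, which does exceed 55, so (e) meets the standard.
  Stage 2 carried; the burden shifts to the franchisor.
At Stage 3 the franchisor must meet a preponderance (weight exceeds 55): on (f) the weight is 63, > 55, so (f) meets the standard; on (g) the weight is 61 (the franchisee's 8 is given no effect), > 55, so (g) meets the standard.
  All elements met. The franchisor retains the burden for Stage 4.
At Stage 4 the franchisor must meet a heightened civil standard (weight exceeds 69): on (h) the weight is 54, which does not exceed 69, so (h) does not meet the standard.
  The franchisor does not carry Stage 4.
The analysis ends at Stage 4; the franchisee prevails.

franchisee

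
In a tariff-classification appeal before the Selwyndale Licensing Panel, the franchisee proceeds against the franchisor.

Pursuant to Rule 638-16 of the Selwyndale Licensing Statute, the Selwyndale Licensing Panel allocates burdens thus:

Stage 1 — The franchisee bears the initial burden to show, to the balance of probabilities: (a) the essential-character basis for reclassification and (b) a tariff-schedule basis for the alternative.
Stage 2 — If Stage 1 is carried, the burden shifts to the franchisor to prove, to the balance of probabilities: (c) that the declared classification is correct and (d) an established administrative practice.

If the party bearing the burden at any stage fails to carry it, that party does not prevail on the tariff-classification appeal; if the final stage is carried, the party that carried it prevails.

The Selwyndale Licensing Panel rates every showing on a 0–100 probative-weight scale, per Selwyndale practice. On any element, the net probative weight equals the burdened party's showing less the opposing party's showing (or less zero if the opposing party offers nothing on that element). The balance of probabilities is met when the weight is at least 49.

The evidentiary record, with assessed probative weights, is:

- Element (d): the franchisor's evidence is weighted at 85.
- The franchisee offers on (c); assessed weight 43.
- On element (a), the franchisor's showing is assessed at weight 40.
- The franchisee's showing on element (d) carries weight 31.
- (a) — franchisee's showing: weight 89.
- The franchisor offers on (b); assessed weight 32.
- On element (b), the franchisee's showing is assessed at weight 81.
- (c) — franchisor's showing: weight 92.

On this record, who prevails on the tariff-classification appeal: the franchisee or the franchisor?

Stage 1 (franchisee, the balance of probabilities, weight is at least 49): (a) net 89−40=49 ≥ 49 — meets; (b) net 81−32=49 ≥ 49 — meets.
  Stage 1 carried; the burden shifts to the franchisor.
Stage 2 (franchisor, the balance of probabilities, weight is at least 49): (c) net 92−43=49 ≥ 49 — meets; (d) net 85−31=54 ≥ 49 — meets.
  All elements met at the final stage.
With every stage satisfied, the franchisor prevails.

franchisor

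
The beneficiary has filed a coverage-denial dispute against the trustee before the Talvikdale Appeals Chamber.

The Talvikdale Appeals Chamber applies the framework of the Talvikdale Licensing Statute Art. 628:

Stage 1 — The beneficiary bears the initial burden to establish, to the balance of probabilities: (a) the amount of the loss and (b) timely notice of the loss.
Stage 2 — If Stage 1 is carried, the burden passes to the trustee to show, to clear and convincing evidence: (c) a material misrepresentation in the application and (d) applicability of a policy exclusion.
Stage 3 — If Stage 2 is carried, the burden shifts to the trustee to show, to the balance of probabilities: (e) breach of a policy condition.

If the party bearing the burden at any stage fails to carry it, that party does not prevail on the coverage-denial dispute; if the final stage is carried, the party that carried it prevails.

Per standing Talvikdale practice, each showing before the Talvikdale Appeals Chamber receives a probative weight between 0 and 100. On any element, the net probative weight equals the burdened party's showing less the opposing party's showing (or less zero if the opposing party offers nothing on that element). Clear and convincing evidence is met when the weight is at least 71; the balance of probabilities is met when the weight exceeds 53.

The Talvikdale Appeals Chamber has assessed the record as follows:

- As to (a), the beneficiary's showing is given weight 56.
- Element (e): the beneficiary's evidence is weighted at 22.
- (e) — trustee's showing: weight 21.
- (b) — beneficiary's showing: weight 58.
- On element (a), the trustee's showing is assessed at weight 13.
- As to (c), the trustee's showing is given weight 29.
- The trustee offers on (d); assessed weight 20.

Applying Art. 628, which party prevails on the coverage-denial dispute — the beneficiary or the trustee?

trustee

Stage 1 — burden on beneficiary; standard: the balance of probabilities (weight exceeds 53).
    (a): 56 − 13 = 43 ≤ 53 [not met]
    (b): 58 > 53 [met]
  Not every element is met, so the beneficiary fails to carry Stage 1.
So the trustee prevails.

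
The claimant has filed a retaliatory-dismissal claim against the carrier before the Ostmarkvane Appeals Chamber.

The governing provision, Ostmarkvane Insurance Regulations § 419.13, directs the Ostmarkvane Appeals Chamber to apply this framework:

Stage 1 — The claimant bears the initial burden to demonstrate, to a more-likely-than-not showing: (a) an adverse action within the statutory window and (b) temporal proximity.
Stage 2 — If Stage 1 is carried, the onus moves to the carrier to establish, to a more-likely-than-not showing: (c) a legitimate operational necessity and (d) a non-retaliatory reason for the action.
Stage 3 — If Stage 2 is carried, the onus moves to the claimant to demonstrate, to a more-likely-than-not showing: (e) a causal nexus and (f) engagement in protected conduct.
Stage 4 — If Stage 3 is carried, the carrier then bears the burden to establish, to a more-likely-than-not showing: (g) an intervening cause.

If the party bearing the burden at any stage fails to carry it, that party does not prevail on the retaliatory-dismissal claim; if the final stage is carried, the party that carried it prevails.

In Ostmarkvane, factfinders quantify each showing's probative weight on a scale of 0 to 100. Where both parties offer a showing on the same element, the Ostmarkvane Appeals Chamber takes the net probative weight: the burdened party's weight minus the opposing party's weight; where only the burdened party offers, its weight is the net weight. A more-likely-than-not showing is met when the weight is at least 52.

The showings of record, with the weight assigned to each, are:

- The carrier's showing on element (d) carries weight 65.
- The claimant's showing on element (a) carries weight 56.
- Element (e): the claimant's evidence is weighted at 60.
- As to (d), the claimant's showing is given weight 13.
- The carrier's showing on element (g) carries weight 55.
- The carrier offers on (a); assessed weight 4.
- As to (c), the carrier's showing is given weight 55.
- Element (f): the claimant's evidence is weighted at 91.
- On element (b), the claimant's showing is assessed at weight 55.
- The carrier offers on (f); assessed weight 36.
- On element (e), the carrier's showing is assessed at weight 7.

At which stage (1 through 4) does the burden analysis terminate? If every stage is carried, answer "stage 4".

At Stage 1 the claimant must meet a more-likely-than-not showing (weight is at least 52): on (a) the weight is 56 less the opposing 4 gives net 52, ≥ 52, so (a) meets the standard; on (b) the weight is 55, ≥ 52, so (b) meets the standard.
  The claimant carries Stage 1; the carrier now bears the burden.
At Stage 2 the carrier must meet a more-likely-than-not showing (weight is at least 52): on (c) the weight is 55, which does reach 52, so (c) meets the standard; on (d) the weight is 65 less the opposing 13 gives net 52, ≥ 52, so (d) meets the standard.
  All elements met. The burden passes to the claimant.
At Stage 3 the claimant must meet a more-likely-than-not showing (weight is at least 52): on (e) the weight is 60 less the opposing 7 gives net 53, ≥ 52, so (e) meets the standard; on (f) the weight is 91 less the opposing 36 gives net 55, which does reach 52, so (f) meets the standard.
  All elements met. The burden passes to the carrier.
At Stage 4 the carrier must meet a more-likely-than-not showing (weight is at least 52): on (g) the weight is 55, which does reach 52, so (g) meets the standard.
  All elements met at the final stage.
With every stage satisfied, the carrier prevails.

stage 4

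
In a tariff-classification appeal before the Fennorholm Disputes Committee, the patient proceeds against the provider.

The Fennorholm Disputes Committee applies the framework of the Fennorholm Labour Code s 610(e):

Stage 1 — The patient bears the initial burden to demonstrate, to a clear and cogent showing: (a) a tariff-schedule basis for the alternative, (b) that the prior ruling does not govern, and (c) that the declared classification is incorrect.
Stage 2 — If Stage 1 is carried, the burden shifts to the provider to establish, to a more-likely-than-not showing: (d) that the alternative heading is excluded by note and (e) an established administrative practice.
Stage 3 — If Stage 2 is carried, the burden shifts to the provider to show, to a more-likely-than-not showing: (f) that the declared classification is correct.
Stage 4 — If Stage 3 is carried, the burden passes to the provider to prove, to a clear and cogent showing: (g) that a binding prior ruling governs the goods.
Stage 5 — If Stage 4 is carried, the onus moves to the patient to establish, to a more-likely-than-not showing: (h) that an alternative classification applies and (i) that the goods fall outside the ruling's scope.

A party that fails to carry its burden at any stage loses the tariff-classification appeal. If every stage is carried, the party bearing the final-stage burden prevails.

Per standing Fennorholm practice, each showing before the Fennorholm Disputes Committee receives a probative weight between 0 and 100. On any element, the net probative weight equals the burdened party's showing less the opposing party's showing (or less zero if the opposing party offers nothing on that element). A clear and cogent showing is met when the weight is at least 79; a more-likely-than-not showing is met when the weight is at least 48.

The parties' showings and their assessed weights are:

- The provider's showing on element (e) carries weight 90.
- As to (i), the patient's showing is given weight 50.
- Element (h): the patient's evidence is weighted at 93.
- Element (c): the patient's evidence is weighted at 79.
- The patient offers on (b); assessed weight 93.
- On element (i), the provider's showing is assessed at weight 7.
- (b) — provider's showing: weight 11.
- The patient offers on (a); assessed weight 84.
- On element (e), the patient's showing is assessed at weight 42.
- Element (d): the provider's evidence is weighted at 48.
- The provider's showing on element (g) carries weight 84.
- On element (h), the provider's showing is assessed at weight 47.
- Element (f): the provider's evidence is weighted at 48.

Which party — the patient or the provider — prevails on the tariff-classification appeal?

Stage 1 — burden on patient; standard: a clear and cogent showing (weight is at least 79).
    (a): 84 ≥ 79 [met]
    (b): 93 − 11 = 82 ≥ 79 [met]
    (c): 79 ≥ 79 [met]
  The patient carries Stage 1; the provider now bears the burden.
Stage 2 — burden on provider; standard: a more-likely-than-not showing (weight is at least 48).
    (d): 48 ≥ 48 [met]
    (e): 90 − 42 = 48 ≥ 48 [met]
  Stage 2 is satisfied; the provider continues to bear the burden.
Stage 3 — burden on provider; standard: a more-likely-than-not showing (weight is at least 48).
    (f): 48 ≥ 48 [met]
  Stage 3 carried; the burden remains with the provider.
Stage 4 — burden on provider; standard: a clear and cogent showing (weight is at least 79).
    (g): 84 ≥ 79 [met]
  All elements met. The burden passes to the patient.
Stage 5 — burden on patient; standard: a more-likely-than-not showing (weight is at least 48).
    (h): 93 − 47 = 46 < 48 [not met]
    (i): 50 − 7 = 43 < 48 [not met]
  Not every element is met, so the patient fails to carry Stage 5.
The provider prevails.

provider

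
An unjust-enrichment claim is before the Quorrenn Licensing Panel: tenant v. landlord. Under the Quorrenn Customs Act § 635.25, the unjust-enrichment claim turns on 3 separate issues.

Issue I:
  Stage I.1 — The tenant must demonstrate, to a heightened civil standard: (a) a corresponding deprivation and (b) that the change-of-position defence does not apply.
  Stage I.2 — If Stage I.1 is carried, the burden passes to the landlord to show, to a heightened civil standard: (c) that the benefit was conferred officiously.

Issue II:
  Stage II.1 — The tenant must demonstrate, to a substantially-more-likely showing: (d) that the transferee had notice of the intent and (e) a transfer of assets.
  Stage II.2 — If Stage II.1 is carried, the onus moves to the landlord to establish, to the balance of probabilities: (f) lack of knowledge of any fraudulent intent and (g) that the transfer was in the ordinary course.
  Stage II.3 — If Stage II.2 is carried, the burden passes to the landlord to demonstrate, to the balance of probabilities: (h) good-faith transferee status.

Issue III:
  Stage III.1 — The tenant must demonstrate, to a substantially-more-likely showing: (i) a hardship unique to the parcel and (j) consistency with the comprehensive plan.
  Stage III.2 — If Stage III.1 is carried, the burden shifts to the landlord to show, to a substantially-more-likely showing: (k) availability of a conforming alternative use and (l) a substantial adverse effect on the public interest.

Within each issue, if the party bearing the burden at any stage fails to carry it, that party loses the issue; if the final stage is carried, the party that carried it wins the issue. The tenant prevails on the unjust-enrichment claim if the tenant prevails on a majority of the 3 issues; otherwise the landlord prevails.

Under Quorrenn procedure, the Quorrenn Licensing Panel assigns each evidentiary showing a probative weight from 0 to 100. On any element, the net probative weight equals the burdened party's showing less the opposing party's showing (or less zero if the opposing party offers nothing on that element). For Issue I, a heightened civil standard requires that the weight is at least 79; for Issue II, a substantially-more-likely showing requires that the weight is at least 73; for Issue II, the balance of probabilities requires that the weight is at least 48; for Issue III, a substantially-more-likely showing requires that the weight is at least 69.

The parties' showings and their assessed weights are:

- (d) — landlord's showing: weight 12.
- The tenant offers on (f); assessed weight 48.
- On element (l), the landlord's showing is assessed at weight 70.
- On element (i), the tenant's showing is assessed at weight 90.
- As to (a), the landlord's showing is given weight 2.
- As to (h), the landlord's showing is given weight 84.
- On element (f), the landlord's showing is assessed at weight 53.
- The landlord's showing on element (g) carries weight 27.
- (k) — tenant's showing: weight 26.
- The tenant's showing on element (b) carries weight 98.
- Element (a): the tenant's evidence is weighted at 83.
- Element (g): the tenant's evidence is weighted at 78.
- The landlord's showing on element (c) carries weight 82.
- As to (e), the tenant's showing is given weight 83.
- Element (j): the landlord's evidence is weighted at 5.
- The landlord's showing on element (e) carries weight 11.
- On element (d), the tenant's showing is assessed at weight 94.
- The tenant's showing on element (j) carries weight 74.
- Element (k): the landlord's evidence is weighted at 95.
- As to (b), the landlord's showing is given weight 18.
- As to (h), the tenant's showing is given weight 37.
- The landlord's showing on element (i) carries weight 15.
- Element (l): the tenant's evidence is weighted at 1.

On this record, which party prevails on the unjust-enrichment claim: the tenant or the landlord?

landlord

— Issue I —
Stage I.1 (tenant, a heightened civil standard, weight is at least 79): (a) net 83−2=81 ≥ 79 — meets; (b) net 98−18=80 ≥ 79 — meets.
  Stage I.1 carried; the burden shifts to the landlord.
Stage I.2 (landlord, a heightened civil standard, weight is at least 79): (c) 82 ≥ 79 — meets.
  Stage I.2 carried; the final stage is satisfied.
All stages carried — the landlord prevails on this issue.
— Issue II —
At Stage II.1 the tenant must meet a substantially-more-likely showing (weight is at least 73): on (d) the weight is 94 less the opposing 12 gives net 82, which does reach 73, so (d) meets the standard; on (e) the weight is 83 less the opposing 11 gives net 72, < 73, so (e) does not meet the standard.
  Not every element is met, so the tenant fails to carry Stage II.1.
The landlord prevails on this issue.
— Issue III —
Stage III.1 — burden on tenant; standard: a substantially-more-likely showing (weight is at least 69).
    (i): 90 − 15 = 75 ≥ 69 [met]
    (j): 74 − 5 = 69 ≥ 69 [met]
  Stage III.1 carried; the burden shifts to the landlord.
Stage III.2 — burden on landlord; standard: a substantially-more-likely showing (weight is at least 69).
    (k): 95 − 26 = 69 ≥ 69 [met]
    (l): 70 − 1 = 69 ≥ 69 [met]
  Stage III.2 carried; the final stage is satisfied.
All stages carried — the landlord prevails on this issue.
Per-issue: Issue I → landlord; Issue II → landlord; Issue III → landlord. The tenant must prevail on a majority of issues; overall, the landlord prevails.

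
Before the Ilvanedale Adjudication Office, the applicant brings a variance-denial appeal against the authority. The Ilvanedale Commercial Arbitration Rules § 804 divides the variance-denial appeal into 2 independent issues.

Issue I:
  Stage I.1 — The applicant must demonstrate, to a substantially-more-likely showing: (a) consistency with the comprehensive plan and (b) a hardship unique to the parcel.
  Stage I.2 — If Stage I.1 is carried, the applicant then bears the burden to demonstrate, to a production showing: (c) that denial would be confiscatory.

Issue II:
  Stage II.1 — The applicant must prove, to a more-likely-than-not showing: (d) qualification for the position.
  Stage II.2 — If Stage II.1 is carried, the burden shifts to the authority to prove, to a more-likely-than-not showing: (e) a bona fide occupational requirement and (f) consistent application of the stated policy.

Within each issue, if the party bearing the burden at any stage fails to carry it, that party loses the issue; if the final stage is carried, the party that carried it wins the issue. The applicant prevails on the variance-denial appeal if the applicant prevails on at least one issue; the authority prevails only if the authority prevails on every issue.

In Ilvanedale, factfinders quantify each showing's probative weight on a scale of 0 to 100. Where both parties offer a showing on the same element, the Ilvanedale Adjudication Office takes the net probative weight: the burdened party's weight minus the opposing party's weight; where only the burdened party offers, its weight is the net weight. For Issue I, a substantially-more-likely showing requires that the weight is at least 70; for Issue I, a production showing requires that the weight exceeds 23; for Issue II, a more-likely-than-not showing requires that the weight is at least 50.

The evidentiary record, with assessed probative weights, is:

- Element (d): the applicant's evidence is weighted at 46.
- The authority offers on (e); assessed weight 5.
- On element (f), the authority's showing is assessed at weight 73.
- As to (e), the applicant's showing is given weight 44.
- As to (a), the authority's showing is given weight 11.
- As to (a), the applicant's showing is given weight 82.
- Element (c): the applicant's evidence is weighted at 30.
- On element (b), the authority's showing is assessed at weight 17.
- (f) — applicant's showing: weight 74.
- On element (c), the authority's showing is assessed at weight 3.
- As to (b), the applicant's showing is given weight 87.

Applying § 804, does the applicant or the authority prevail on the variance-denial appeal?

applicant

— Issue I —
At Stage I.1 the applicant must meet a substantially-more-likely showing (weight is at least 70): on (a) the weight is 82 less the opposing 11 gives net 71, which does reach 70, so (a) meets the standard; on (b) the weight is 87 less the opposing 17 gives net 70, which does reach 70, so (b) meets the standard.
  All elements met. The applicant retains the burden for Stage I.2.
At Stage I.2 the applicant must meet a production showing (weight exceeds 23): on (c) the weight is 30 less the opposing 3 gives net 27, which does exceed 23, so (c) meets the standard.
  The applicant carries the last stage.
With every stage satisfied, the applicant prevails on this issue.
— Issue II —
At Stage II.1 the applicant must meet a more-likely-than-not showing (weight is at least 50): on (d) the weight is 46, < 50, so (d) does not meet the standard.
  Not every element is met, so the applicant fails to carry Stage II.1.
So the authority prevails on this issue.
Per-issue: Issue I → applicant; Issue II → authority. The applicant must prevail on at least one issue; overall, the applicant prevails.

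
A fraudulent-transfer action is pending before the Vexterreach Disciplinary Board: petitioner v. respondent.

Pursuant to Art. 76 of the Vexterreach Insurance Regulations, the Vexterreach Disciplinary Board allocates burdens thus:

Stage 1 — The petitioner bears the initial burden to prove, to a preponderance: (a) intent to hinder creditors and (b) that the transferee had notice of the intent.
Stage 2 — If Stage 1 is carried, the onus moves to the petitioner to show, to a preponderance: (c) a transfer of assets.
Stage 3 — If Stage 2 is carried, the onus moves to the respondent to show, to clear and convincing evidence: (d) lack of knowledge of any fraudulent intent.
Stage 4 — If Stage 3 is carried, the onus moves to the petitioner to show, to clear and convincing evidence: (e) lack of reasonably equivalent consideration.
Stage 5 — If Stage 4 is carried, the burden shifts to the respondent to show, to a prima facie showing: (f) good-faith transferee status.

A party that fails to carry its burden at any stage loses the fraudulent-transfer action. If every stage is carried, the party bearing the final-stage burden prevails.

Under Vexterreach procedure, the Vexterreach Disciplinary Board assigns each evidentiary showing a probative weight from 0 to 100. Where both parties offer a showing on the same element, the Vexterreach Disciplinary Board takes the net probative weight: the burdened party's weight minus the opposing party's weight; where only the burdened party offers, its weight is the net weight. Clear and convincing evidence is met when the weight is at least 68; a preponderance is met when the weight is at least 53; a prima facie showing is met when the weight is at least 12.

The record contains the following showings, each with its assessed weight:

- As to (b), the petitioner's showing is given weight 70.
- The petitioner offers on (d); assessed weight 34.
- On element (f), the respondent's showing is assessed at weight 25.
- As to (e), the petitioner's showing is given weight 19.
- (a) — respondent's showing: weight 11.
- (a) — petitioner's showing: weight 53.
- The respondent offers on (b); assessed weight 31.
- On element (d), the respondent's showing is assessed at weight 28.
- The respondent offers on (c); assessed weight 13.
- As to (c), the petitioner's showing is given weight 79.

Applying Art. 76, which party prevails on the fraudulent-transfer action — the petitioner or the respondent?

respondent

Stage 1 — burden on petitioner; standard: a preponderance (weight is at least 53).
    (a): 53 − 11 = 42 < 53 [not met]
    (b): 70 − 31 = 39 < 53 [not met]
  Not every element is met, so the petitioner fails to carry Stage 1.
The respondent prevails.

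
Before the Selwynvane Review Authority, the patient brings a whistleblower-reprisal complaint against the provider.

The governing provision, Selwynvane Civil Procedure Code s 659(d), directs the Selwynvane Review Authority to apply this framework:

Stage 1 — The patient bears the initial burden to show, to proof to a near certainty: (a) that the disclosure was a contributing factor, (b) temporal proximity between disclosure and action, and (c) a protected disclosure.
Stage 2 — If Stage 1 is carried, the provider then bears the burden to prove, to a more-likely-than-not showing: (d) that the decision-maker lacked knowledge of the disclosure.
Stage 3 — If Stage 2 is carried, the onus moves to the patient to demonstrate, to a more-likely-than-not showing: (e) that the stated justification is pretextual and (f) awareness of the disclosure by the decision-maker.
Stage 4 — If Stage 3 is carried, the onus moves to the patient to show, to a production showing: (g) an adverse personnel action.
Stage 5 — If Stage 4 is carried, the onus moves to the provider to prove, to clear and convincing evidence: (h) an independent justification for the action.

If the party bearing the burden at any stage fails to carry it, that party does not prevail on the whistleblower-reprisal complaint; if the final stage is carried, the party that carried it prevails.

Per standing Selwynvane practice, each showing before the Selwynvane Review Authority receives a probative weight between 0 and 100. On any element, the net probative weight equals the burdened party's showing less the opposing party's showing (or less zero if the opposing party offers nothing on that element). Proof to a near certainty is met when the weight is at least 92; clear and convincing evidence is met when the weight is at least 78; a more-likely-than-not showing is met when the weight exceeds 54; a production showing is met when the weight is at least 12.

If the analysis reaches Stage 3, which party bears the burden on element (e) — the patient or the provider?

patient

Stage 3's rule assigns the burden to the patient (to a more-likely-than-not showing).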